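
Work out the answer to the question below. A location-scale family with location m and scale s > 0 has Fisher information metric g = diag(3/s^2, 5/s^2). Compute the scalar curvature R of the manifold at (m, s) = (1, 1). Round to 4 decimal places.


The metric has the form g = (A dm^2 + B ds^2)/s^2 with A = 3, B = 5.
Substitute u = sqrt(A/B)*m: g = B*(du^2 + ds^2)/s^2, i.e. B times the
Poincare upper half-plane metric, which has constant Gaussian curvature -1.
Scaling a 2D metric by a constant c divides the Gaussian curvature by c,
so K = -1/B = -1/(5) = -0.2000 everywhere (the point (m, s) = (1, 1) is irrelevant:
the curvature is constant).
Scalar curvature in dimension 2: R = 2K = -2/(5) = -0.4000.

-0.4000


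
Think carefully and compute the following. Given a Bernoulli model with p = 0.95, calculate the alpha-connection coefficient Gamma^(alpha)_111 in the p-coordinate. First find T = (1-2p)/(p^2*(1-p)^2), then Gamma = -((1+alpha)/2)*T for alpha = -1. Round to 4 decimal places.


Skewness (Amari-Chentsov) tensor: T = (1-2p)/(p^2*(1-p)^2).
p = 0.95, 1-2p = -0.9, p^2 = 0.9025, (1-p)^2 = 0.0025.
T = -0.9/(0.9025 * 0.0025) = -398.891967.
In the p-coordinate, Gamma^(alpha) = Gamma^(0) - (alpha/2)*T with Gamma^(0) = (1/2)*g'(p) = -T/2,
so Gamma^(alpha) = -((1+alpha)/2)*T.
alpha = -1, -(1+alpha)/2 = 0.0.
Gamma = 0.0 * -398.891967 = 0.0000

0.0000


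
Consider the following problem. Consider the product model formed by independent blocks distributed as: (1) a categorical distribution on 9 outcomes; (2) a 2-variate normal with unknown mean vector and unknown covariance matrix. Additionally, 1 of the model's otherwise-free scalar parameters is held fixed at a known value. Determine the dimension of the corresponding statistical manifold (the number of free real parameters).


The dimension of a statistical manifold equals the number of free
(independent) real parameters of the model. For a product of independent
blocks the parameter counts add.
- categorical on 9 outcomes (probabilities sum to 1): 9-1 = 8.
- 2-variate normal: 2 (mean) + 2*3/2 = 3 (symmetric covariance) = 5.
Total = 8 + 5 = 13.
1 parameter(s) fixed at known values: 13 - 1 = 12.
Dimension = 12

12


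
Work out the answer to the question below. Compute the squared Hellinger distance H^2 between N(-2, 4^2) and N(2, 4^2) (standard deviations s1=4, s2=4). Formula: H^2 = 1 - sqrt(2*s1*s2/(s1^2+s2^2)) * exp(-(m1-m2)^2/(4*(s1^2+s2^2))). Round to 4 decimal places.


Squared Hellinger distance for Gaussians:
H^2 = 1 - sqrt(2*s1*s2/(s1^2+s2^2)) * exp(-(m1-m2)^2/(4*(s1^2+s2^2))).
s1^2 = 16, s2^2 = 16, s1^2+s2^2 = 32.
sqrt(2*4*4/(32)) = 1.0.
(m1-m2)^2 = (-4)^2 = 16.
exp(-16/(4*32)) = exp(-0.125) = 0.882497.
H^2 = 1 - 1.0*0.882497 = 0.1175

0.1175


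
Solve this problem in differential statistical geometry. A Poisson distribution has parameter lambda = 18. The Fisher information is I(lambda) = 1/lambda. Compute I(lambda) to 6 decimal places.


Fisher information for Poisson: I(lambda) = 1/lambda.
lambda = 18.
I(lambda) = 1/18 = 0.055556

0.055556


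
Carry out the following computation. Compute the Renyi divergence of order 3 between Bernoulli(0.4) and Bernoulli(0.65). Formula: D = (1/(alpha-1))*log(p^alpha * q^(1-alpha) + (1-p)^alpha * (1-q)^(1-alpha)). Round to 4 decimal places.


Renyi divergence of order alpha between Bernoulli distributions:
D = (1/(alpha-1))*log(p^alpha * q^(1-alpha) + (1-p)^alpha * (1-q)^(1-alpha)).
alpha = 3, p = 0.4, q = 0.65.
p^alpha * q^(1-alpha) = 0.4^3 * 0.65^-2 = 0.151479.
(1-p)^alpha * (1-q)^(1-alpha) = 0.6^3 * 0.35^-2 = 1.763265.
sum = 0.151479 + 1.763265 = 1.914745.
D = (1/2)*log(1.914745) = 0.3248

0.3248


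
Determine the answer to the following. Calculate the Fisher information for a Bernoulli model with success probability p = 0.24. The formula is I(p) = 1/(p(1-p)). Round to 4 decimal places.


For Bernoulli(p), Fisher information is I(p) = 1/(p*(1-p)).
p = 0.24, 1-p = 0.76.
p*(1-p) = 0.1824.
I(p) = 1/0.1824 = 5.4825

5.4825


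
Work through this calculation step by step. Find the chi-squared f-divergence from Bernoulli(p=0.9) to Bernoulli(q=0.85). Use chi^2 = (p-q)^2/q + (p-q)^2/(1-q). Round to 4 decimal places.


Chi-squared divergence between Bernoulli distributions:
chi^2 = (p-q)^2/q + (p-q)^2/(1-q).
p = 0.9, q = 0.85, p-q = 0.05.
(p-q)^2 = 0.0025.
term1 = 0.0025/0.85 = 0.002941.
term2 = 0.0025/0.15 = 0.016667.
chi^2 = 0.002941 + 0.016667 = 0.0196

0.0196


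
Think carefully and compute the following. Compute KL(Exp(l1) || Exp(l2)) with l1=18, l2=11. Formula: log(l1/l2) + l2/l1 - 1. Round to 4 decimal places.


KL divergence for exponential family:
KL = log(l1/l2) + l2/l1 - 1.
log(18/11) = 0.492476.
11/18 = 0.611111.
KL = 0.492476 + 0.611111 - 1 = 0.1036

0.1036


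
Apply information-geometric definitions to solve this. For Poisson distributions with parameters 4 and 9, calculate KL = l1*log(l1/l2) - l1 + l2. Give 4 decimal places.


KL divergence for Poisson:
KL = l1*log(l1/l2) - l1 + l2.
l1 = 4, l2 = 9.
log(4/9) = -0.81093.
l1*log(l1/l2) = 4 * -0.81093 = -3.243721.
KL = -3.243721 - 4 + 9 = 1.7563

1.7563


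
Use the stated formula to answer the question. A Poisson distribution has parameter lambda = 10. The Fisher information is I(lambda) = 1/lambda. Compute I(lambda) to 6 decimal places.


Fisher information for Poisson: I(lambda) = 1/lambda.
lambda = 10.
I(lambda) = 1/10 = 0.100000

0.100000


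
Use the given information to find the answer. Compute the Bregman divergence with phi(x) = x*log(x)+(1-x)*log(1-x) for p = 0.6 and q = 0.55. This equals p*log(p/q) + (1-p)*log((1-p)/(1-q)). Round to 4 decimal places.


Bregman divergence with negative entropy generator:
D = p*log(p/q) + (1-p)*log((1-p)/(1-q)).
p = 0.6, q = 0.55.
p*log(p/q) = 0.6*log(0.6/0.55) = 0.052207.
(1-p)*log((1-p)/(1-q)) = 0.4*log(0.4/0.45) = -0.047113.
D = 0.052207 + -0.047113 = 0.0051

0.0051


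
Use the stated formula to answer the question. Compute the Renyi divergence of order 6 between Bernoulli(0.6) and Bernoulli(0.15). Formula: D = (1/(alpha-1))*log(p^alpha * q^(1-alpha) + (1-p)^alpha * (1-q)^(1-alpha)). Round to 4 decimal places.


Renyi divergence of order alpha between Bernoulli distributions:
D = (1/(alpha-1))*log(p^alpha * q^(1-alpha) + (1-p)^alpha * (1-q)^(1-alpha)).
alpha = 6, p = 0.6, q = 0.15.
p^alpha * q^(1-alpha) = 0.6^6 * 0.15^-5 = 614.4.
(1-p)^alpha * (1-q)^(1-alpha) = 0.4^6 * 0.85^-5 = 0.009231.
sum = 614.4 + 0.009231 = 614.409231.
D = (1/5)*log(614.409231) = 1.2841

1.2841


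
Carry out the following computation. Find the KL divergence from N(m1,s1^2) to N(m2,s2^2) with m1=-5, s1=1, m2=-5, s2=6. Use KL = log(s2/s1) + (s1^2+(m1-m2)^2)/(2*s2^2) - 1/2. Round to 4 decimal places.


KL divergence between normal distributions:
KL = log(s2/s1) + (s1^2 + (m1-m2)^2)/(2*s2^2) - 1/2.
log(6/1) = 1.791759.
(1^2 + (-5--5)^2)/(2*6^2) = (1 + 0)/72 = 0.013889.
KL = 1.791759 + 0.013889 - 0.5 = 1.3056

1.3056


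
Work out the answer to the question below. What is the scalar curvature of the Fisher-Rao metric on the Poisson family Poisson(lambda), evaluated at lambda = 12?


This family has a single free parameter, so its statistical manifold
is 1-dimensional. The Riemann curvature tensor of any 1-dimensional
Riemannian manifold vanishes identically, so R = 0.

0


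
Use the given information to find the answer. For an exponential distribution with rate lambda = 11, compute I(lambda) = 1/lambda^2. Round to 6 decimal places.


Fisher information for exponential: I(lambda) = 1/lambda^2.
lambda = 11, lambda^2 = 121.
I = 1/121 = 0.008264

0.008264


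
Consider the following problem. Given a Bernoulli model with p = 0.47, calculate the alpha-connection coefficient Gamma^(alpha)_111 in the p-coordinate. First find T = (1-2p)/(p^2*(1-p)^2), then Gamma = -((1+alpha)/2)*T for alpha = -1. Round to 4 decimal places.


Skewness (Amari-Chentsov) tensor: T = (1-2p)/(p^2*(1-p)^2).
p = 0.47, 1-2p = 0.06, p^2 = 0.2209, (1-p)^2 = 0.2809.
T = 0.06/(0.2209 * 0.2809) = 0.96695.
In the p-coordinate, Gamma^(alpha) = Gamma^(0) - (alpha/2)*T with Gamma^(0) = (1/2)*g'(p) = -T/2,
so Gamma^(alpha) = -((1+alpha)/2)*T.
alpha = -1, -(1+alpha)/2 = 0.0.
Gamma = 0.0 * 0.96695 = 0.0000

0.0000


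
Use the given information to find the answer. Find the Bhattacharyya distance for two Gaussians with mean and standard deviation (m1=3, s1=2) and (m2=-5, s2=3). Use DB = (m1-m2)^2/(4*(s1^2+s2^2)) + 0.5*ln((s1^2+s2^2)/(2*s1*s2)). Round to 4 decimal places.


Bhattacharyya distance between two Gaussians:
DB = (m1-m2)^2/(4*(s1^2+s2^2)) + (1/2)*ln((s1^2+s2^2)/(2*s1*s2)).
(m1-m2)^2 = (8)^2 = 64.
s1^2+s2^2 = 4 + 9 = 13.
term1 = 64/52 = 1.230769.
term2 = 0.5*ln(13/12.0) = 0.040021.
DB = 1.230769 + 0.040021 = 1.2708

1.2708


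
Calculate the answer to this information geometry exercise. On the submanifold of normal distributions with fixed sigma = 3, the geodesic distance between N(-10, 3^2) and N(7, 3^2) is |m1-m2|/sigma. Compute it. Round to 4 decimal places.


On the fixed-variance normal subfamily, geodesic distance = |m1-m2|/sigma.
|-10 - 7| = 17.
sigma = 3.
d = 17/3 = 5.6667

5.6667


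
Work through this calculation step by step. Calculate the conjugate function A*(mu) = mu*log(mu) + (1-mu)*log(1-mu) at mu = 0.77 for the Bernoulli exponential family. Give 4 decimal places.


Legendre transform for Bernoulli:
A*(mu) = mu*log(mu) + (1-mu)*log(1-mu).
mu = 0.77, 1-mu = 0.23.
mu*log(mu) = 0.77*log(0.77) = -0.201251.
(1-mu)*log(1-mu) = 0.23*log(0.23) = -0.338025.
A* = -0.201251 + -0.338025 = -0.5393

-0.5393


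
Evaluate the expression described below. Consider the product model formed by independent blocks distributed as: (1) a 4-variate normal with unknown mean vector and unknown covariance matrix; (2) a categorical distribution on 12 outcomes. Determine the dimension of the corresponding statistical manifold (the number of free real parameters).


The dimension of a statistical manifold equals the number of free
(independent) real parameters of the model. For a product of independent
blocks the parameter counts add.
- 4-variate normal: 4 (mean) + 4*5/2 = 10 (symmetric covariance) = 14.
- categorical on 12 outcomes (probabilities sum to 1): 12-1 = 11.
Total = 14 + 11 = 25.
Dimension = 25

25


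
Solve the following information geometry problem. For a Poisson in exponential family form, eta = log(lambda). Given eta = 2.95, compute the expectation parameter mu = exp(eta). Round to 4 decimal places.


Expectation parameter for Poisson exponential family:
mu = exp(eta).
eta = 2.95.
mu = exp(2.95) = 19.1060

19.1060


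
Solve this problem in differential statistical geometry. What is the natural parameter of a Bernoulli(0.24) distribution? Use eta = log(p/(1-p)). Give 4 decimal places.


Natural parameter for Bernoulli: eta = log(p/(1-p)).
p = 0.24, 1-p = 0.76.
p/(1-p) = 0.315789.
eta = log(0.315789) = -1.1527

-1.1527


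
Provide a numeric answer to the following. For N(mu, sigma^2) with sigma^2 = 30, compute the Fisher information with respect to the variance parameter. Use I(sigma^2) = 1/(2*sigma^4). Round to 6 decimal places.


Fisher information for variance: I(sigma^2) = 1/(2*sigma^4).
sigma^2 = 30, so sigma^4 = 900.
I = 1/(2*900) = 1/1800 = 0.000556

0.000556


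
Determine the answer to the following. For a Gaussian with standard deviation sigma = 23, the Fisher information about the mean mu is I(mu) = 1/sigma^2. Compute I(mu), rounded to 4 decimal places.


The Fisher information for the mean of a normal distribution is I(mu) = 1/sigma^2.
sigma = 23, so sigma^2 = 529.
I(mu) = 1/529 = 0.0019

0.0019


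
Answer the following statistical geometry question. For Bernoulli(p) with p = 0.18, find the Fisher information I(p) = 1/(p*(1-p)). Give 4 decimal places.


For Bernoulli(p), Fisher information is I(p) = 1/(p*(1-p)).
p = 0.18, 1-p = 0.82.
p*(1-p) = 0.1476.
I(p) = 1/0.1476 = 6.7751

6.7751


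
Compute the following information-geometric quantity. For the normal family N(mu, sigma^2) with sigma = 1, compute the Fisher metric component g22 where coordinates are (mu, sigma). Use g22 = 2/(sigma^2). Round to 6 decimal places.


For the 2-parameter normal family, the Fisher metric has:
  g11 = 1/sigma^2, g22 = 2/sigma^2.
sigma = 1, sigma^2 = 1.
g22 = 2.000000

2.000000


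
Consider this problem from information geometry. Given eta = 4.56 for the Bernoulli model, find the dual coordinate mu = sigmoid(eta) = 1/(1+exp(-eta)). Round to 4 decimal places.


Dual coordinate (expectation parameter) for Bernoulli:
mu = 1/(1+exp(-eta)).
eta = 4.56.
exp(-eta) = exp(-4.56) = 0.010462.
mu = 1/(1+0.010462) = 0.9896

0.9896


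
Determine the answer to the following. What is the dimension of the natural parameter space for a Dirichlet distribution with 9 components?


Exponential family dimension calculation:
Dirichlet with 9 components has 9 natural parameters.

9


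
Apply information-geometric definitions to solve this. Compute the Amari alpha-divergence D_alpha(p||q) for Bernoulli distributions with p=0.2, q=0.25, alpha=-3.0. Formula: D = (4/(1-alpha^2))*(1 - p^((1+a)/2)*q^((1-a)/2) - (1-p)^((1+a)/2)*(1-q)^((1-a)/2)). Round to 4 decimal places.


Amari alpha-divergence:
D = (4/(1-alpha^2))*(1 - p^((1+a)/2)*q^((1-a)/2) - (1-p)^((1+a)/2)*(1-q)^((1-a)/2)).
alpha = -3.0, p = 0.2, q = 0.25.
e1 = (1+alpha)/2 = -1.0, e2 = (1-alpha)/2 = 2.0.
t1 = p^e1 * q^e2 = 0.2^-1.0 * 0.25^2.0 = 0.3125.
t2 = (1-p)^e1 * (1-q)^e2 = 0.8^-1.0 * 0.75^2.0 = 0.703125.
4/(1-alpha^2) = -0.5.
D = -0.5*(1 - 0.3125 - 0.703125) = 0.0078

0.0078


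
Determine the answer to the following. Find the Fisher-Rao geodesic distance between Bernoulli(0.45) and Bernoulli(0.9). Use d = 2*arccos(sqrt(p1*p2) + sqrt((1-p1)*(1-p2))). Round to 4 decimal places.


Geodesic distance on Bernoulli manifold:
d(p1,p2) = 2*arccos(sqrt(p1*p2) + sqrt((1-p1)*(1-p2))).
sqrt(p1*p2) = sqrt(0.45*0.9) = 0.636396.
sqrt((1-p1)*(1-p2)) = sqrt(0.55*0.1) = 0.234521.
arg = 0.636396 + 0.234521 = 0.870917.
d = 2*arccos(0.870917) = 1.0275

1.0275


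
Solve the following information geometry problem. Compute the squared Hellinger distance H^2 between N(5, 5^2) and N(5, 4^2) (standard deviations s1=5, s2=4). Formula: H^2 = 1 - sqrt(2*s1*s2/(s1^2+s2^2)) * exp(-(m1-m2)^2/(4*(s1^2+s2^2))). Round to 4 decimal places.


Squared Hellinger distance for Gaussians:
H^2 = 1 - sqrt(2*s1*s2/(s1^2+s2^2)) * exp(-(m1-m2)^2/(4*(s1^2+s2^2))).
s1^2 = 25, s2^2 = 16, s1^2+s2^2 = 41.
sqrt(2*5*4/(41)) = 0.98773.
(m1-m2)^2 = (0)^2 = 0.
exp(-0/(4*41)) = exp(0.0) = 1.0.
H^2 = 1 - 0.98773*1.0 = 0.0123

0.0123


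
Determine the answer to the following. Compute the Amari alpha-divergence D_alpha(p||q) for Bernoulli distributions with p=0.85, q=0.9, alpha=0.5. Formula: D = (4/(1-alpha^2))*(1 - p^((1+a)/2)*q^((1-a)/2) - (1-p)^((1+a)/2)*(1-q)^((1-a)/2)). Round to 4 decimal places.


Amari alpha-divergence:
D = (4/(1-alpha^2))*(1 - p^((1+a)/2)*q^((1-a)/2) - (1-p)^((1+a)/2)*(1-q)^((1-a)/2)).
alpha = 0.5, p = 0.85, q = 0.9.
e1 = (1+alpha)/2 = 0.75, e2 = (1-alpha)/2 = 0.25.
t1 = p^e1 * q^e2 = 0.85^0.75 * 0.9^0.25 = 0.862233.
t2 = (1-p)^e1 * (1-q)^e2 = 0.15^0.75 * 0.1^0.25 = 0.13554.
4/(1-alpha^2) = 5.333333.
D = 5.333333*(1 - 0.862233 - 0.13554) = 0.0119

0.0119


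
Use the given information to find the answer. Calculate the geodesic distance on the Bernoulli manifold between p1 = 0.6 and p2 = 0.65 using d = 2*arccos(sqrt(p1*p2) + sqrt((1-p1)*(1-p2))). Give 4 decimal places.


Geodesic distance on Bernoulli manifold:
d(p1,p2) = 2*arccos(sqrt(p1*p2) + sqrt((1-p1)*(1-p2))).
sqrt(p1*p2) = sqrt(0.6*0.65) = 0.6245.
sqrt((1-p1)*(1-p2)) = sqrt(0.4*0.35) = 0.374166.
arg = 0.6245 + 0.374166 = 0.998666.
d = 2*arccos(0.998666) = 0.1033

0.1033


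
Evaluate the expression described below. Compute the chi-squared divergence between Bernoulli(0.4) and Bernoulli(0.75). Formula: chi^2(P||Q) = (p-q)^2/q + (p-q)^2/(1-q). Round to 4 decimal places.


Chi-squared divergence between Bernoulli distributions:
chi^2 = (p-q)^2/q + (p-q)^2/(1-q).
p = 0.4, q = 0.75, p-q = -0.35.
(p-q)^2 = 0.1225.
term1 = 0.1225/0.75 = 0.163333.
term2 = 0.1225/0.25 = 0.49.
chi^2 = 0.163333 + 0.49 = 0.6533

0.6533


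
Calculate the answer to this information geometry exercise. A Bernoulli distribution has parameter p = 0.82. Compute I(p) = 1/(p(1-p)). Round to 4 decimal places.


For Bernoulli(p), Fisher information is I(p) = 1/(p*(1-p)).
p = 0.82, 1-p = 0.18.
p*(1-p) = 0.1476.
I(p) = 1/0.1476 = 6.7751

6.7751


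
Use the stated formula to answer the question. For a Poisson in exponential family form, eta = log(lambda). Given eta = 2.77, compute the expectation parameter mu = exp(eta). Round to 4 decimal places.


Expectation parameter for Poisson exponential family:
mu = exp(eta).
eta = 2.77.
mu = exp(2.77) = 15.9586

15.9586


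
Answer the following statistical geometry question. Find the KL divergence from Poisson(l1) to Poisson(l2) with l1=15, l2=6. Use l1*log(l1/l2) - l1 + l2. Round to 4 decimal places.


KL divergence for Poisson:
KL = l1*log(l1/l2) - l1 + l2.
l1 = 15, l2 = 6.
log(15/6) = 0.916291.
l1*log(l1/l2) = 15 * 0.916291 = 13.744361.
KL = 13.744361 - 15 + 6 = 4.7444

4.7444


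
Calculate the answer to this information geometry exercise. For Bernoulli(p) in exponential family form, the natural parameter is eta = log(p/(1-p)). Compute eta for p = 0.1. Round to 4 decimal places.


Natural parameter for Bernoulli: eta = log(p/(1-p)).
p = 0.1, 1-p = 0.9.
p/(1-p) = 0.111111.
eta = log(0.111111) = -2.1972

-2.1972


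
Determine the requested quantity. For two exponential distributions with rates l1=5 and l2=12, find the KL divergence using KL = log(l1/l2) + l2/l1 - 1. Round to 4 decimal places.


KL divergence for exponential family:
KL = log(l1/l2) + l2/l1 - 1.
log(5/12) = -0.875469.
12/5 = 2.4.
KL = -0.875469 + 2.4 - 1 = 0.5245

0.5245


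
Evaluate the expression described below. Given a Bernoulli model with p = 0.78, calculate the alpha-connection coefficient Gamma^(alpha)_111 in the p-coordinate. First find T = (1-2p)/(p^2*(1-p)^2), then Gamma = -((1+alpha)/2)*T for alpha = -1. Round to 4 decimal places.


Skewness (Amari-Chentsov) tensor: T = (1-2p)/(p^2*(1-p)^2).
p = 0.78, 1-2p = -0.56, p^2 = 0.6084, (1-p)^2 = 0.0484.
T = -0.56/(0.6084 * 0.0484) = -19.017502.
In the p-coordinate, Gamma^(alpha) = Gamma^(0) - (alpha/2)*T with Gamma^(0) = (1/2)*g'(p) = -T/2,
so Gamma^(alpha) = -((1+alpha)/2)*T.
alpha = -1, -(1+alpha)/2 = 0.0.
Gamma = 0.0 * -19.017502 = 0.0000

0.0000


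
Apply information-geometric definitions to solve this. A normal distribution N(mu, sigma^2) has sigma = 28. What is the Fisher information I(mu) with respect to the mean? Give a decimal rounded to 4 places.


The Fisher information for the mean of a normal distribution is I(mu) = 1/sigma^2.
sigma = 28, so sigma^2 = 784.
I(mu) = 1/784 = 0.0013

0.0013


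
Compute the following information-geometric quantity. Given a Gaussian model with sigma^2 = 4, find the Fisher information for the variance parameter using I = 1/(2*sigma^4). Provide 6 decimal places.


Fisher information for variance: I(sigma^2) = 1/(2*sigma^4).
sigma^2 = 4, so sigma^4 = 16.
I = 1/(2*16) = 1/32 = 0.031250

0.031250


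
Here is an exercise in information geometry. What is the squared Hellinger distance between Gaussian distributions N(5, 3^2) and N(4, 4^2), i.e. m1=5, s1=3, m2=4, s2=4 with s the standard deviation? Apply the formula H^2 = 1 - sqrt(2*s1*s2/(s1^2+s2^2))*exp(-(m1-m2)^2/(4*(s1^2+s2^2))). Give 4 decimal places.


Squared Hellinger distance for Gaussians:
H^2 = 1 - sqrt(2*s1*s2/(s1^2+s2^2)) * exp(-(m1-m2)^2/(4*(s1^2+s2^2))).
s1^2 = 9, s2^2 = 16, s1^2+s2^2 = 25.
sqrt(2*3*4/(25)) = 0.979796.
(m1-m2)^2 = (1)^2 = 1.
exp(-1/(4*25)) = exp(-0.01) = 0.99005.
H^2 = 1 - 0.979796*0.99005 = 0.0300

0.0300


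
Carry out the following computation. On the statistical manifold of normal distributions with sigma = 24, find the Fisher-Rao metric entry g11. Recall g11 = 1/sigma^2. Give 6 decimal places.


For the 2-parameter normal family, the Fisher metric has:
  g11 = 1/sigma^2, g22 = 2/sigma^2.
sigma = 24, sigma^2 = 576.
g11 = 0.001736

0.001736


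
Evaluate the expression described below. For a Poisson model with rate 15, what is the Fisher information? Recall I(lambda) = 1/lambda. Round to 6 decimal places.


Fisher information for Poisson: I(lambda) = 1/lambda.
lambda = 15.
I(lambda) = 1/15 = 0.066667

0.066667


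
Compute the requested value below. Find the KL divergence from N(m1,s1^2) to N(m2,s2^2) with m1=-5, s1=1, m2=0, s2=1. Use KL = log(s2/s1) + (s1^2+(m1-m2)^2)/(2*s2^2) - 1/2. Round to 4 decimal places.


KL divergence between normal distributions:
KL = log(s2/s1) + (s1^2 + (m1-m2)^2)/(2*s2^2) - 1/2.
log(1/1) = 0.0.
(1^2 + (-5-0)^2)/(2*1^2) = (1 + 25)/2 = 13.0.
KL = 0.0 + 13.0 - 0.5 = 12.5000

12.5000


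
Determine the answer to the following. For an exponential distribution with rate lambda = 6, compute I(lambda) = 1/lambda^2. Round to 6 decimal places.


Fisher information for exponential: I(lambda) = 1/lambda^2.
lambda = 6, lambda^2 = 36.
I = 1/36 = 0.027778

0.027778


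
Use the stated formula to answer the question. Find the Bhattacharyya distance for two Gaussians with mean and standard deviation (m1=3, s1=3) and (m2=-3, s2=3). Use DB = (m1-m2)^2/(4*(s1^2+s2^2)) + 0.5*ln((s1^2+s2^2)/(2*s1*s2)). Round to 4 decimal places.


Bhattacharyya distance between two Gaussians:
DB = (m1-m2)^2/(4*(s1^2+s2^2)) + (1/2)*ln((s1^2+s2^2)/(2*s1*s2)).
(m1-m2)^2 = (6)^2 = 36.
s1^2+s2^2 = 9 + 9 = 18.
term1 = 36/72 = 0.5.
term2 = 0.5*ln(18/18.0) = 0.0.
DB = 0.5 + 0.0 = 0.5000

0.5000


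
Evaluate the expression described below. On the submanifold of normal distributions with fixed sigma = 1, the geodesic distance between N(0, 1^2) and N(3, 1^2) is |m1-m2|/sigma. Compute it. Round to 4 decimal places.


On the fixed-variance normal subfamily, geodesic distance = |m1-m2|/sigma.
|0 - 3| = 3.
sigma = 1.
d = 3/1 = 3.0000

3.0000


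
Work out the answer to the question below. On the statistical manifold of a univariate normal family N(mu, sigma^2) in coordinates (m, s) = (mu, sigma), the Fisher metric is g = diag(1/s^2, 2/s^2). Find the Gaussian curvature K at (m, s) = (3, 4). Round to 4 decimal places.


The metric has the form g = (A dm^2 + B ds^2)/s^2 with A = 1, B = 2.
Substitute u = sqrt(A/B)*m: g = B*(du^2 + ds^2)/s^2, i.e. B times the
Poincare upper half-plane metric, which has constant Gaussian curvature -1.
Scaling a 2D metric by a constant c divides the Gaussian curvature by c,
so K = -1/B = -1/(2) = -0.5000 everywhere (the point (m, s) = (3, 4) is irrelevant:
the curvature is constant).
The requested Gaussian curvature is K = -0.5000.

-0.5000


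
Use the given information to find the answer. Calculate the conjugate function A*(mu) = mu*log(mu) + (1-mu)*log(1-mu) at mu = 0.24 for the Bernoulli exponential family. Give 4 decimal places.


Legendre transform for Bernoulli:
A*(mu) = mu*log(mu) + (1-mu)*log(1-mu).
mu = 0.24, 1-mu = 0.76.
mu*log(mu) = 0.24*log(0.24) = -0.342508.
(1-mu)*log(1-mu) = 0.76*log(0.76) = -0.208572.
A* = -0.342508 + -0.208572 = -0.5511

-0.5511


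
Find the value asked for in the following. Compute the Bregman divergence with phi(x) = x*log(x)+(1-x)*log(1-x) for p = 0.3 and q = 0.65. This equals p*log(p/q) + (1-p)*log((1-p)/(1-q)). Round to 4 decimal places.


Bregman divergence with negative entropy generator:
D = p*log(p/q) + (1-p)*log((1-p)/(1-q)).
p = 0.3, q = 0.65.
p*log(p/q) = 0.3*log(0.3/0.65) = -0.231957.
(1-p)*log((1-p)/(1-q)) = 0.7*log(0.7/0.35) = 0.485203.
D = -0.231957 + 0.485203 = 0.2532

0.2532


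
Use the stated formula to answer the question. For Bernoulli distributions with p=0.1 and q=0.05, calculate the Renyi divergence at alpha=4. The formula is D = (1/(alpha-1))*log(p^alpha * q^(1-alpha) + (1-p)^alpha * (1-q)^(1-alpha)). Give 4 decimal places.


Renyi divergence of order alpha between Bernoulli distributions:
D = (1/(alpha-1))*log(p^alpha * q^(1-alpha) + (1-p)^alpha * (1-q)^(1-alpha)).
alpha = 4, p = 0.1, q = 0.05.
p^alpha * q^(1-alpha) = 0.1^4 * 0.05^-3 = 0.8.
(1-p)^alpha * (1-q)^(1-alpha) = 0.9^4 * 0.95^-3 = 0.765243.
sum = 0.8 + 0.765243 = 1.565243.
D = (1/3)*log(1.565243) = 0.1493

0.1493


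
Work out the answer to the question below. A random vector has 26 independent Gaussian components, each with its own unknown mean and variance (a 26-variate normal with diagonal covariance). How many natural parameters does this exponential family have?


Exponential family dimension calculation:
Each univariate normal has two natural parameters (mu/sigma^2 and -1/(2 sigma^2)).
With 26 independent components, dim = 2 * 26 = 52.

52


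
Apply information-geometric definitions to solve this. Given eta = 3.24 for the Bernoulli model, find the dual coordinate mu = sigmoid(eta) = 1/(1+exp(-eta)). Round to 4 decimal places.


Dual coordinate (expectation parameter) for Bernoulli:
mu = 1/(1+exp(-eta)).
eta = 3.24.
exp(-eta) = exp(-3.24) = 0.039164.
mu = 1/(1+0.039164) = 0.9623

0.9623


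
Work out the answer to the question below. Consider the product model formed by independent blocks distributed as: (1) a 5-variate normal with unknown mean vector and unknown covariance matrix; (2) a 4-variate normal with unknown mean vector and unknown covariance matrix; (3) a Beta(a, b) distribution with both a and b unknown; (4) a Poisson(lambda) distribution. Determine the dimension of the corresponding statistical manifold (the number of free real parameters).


The dimension of a statistical manifold equals the number of free
(independent) real parameters of the model. For a product of independent
blocks the parameter counts add.
- 5-variate normal: 5 (mean) + 5*6/2 = 15 (symmetric covariance) = 20.
- 4-variate normal: 4 (mean) + 4*5/2 = 10 (symmetric covariance) = 14.
- Beta (a, b): 2.
- Poisson (lambda): 1.
Total = 20 + 14 + 2 + 1 = 37.
Dimension = 37

37


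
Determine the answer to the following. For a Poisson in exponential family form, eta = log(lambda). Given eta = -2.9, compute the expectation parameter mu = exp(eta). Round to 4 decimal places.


Expectation parameter for Poisson exponential family:
mu = exp(eta).
eta = -2.9.
mu = exp(-2.9) = 0.0550

0.0550


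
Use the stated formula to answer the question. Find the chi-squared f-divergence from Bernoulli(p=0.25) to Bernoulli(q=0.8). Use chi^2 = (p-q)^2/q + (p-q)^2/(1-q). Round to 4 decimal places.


Chi-squared divergence between Bernoulli distributions:
chi^2 = (p-q)^2/q + (p-q)^2/(1-q).
p = 0.25, q = 0.8, p-q = -0.55.
(p-q)^2 = 0.3025.
term1 = 0.3025/0.8 = 0.378125.
term2 = 0.3025/0.2 = 1.5125.
chi^2 = 0.378125 + 1.5125 = 1.8906

1.8906


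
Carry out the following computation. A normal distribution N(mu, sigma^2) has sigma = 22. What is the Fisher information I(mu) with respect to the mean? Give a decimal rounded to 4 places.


The Fisher information for the mean of a normal distribution is I(mu) = 1/sigma^2.
sigma = 22, so sigma^2 = 484.
I(mu) = 1/484 = 0.0021

0.0021


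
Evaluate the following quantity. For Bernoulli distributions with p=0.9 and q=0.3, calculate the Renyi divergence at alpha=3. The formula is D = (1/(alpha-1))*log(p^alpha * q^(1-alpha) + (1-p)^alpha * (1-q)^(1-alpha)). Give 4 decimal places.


Renyi divergence of order alpha between Bernoulli distributions:
D = (1/(alpha-1))*log(p^alpha * q^(1-alpha) + (1-p)^alpha * (1-q)^(1-alpha)).
alpha = 3, p = 0.9, q = 0.3.
p^alpha * q^(1-alpha) = 0.9^3 * 0.3^-2 = 8.1.
(1-p)^alpha * (1-q)^(1-alpha) = 0.1^3 * 0.7^-2 = 0.002041.
sum = 8.1 + 0.002041 = 8.102041.
D = (1/2)*log(8.102041) = 1.0461

1.0461


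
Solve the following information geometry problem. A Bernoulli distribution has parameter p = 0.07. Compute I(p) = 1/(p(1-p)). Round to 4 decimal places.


For Bernoulli(p), Fisher information is I(p) = 1/(p*(1-p)).
p = 0.07, 1-p = 0.93.
p*(1-p) = 0.0651.
I(p) = 1/0.0651 = 15.3610

15.3610


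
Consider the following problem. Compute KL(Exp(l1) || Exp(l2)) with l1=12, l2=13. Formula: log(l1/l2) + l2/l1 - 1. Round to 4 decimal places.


KL divergence for exponential family:
KL = log(l1/l2) + l2/l1 - 1.
log(12/13) = -0.080043.
13/12 = 1.083333.
KL = -0.080043 + 1.083333 - 1 = 0.0033

0.0033


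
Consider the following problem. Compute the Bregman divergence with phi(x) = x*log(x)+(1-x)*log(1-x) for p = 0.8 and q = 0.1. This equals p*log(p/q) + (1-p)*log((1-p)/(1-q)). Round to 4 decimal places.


Bregman divergence with negative entropy generator:
D = p*log(p/q) + (1-p)*log((1-p)/(1-q)).
p = 0.8, q = 0.1.
p*log(p/q) = 0.8*log(0.8/0.1) = 1.663553.
(1-p)*log((1-p)/(1-q)) = 0.2*log(0.2/0.9) = -0.300815.
D = 1.663553 + -0.300815 = 1.3627

1.3627


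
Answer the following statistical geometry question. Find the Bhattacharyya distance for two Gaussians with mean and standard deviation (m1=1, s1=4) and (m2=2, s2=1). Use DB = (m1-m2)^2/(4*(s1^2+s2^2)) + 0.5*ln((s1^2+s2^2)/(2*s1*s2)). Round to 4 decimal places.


Bhattacharyya distance between two Gaussians:
DB = (m1-m2)^2/(4*(s1^2+s2^2)) + (1/2)*ln((s1^2+s2^2)/(2*s1*s2)).
(m1-m2)^2 = (-1)^2 = 1.
s1^2+s2^2 = 16 + 1 = 17.
term1 = 1/68 = 0.014706.
term2 = 0.5*ln(17/8.0) = 0.376886.
DB = 0.014706 + 0.376886 = 0.3916

0.3916


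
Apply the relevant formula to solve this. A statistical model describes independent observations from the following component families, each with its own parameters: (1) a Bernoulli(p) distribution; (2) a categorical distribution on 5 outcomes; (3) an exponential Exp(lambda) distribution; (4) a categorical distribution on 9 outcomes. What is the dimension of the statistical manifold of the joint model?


The dimension of a statistical manifold equals the number of free
(independent) real parameters of the model. For a product of independent
blocks the parameter counts add.
- Bernoulli (p): 1.
- categorical on 5 outcomes (probabilities sum to 1): 5-1 = 4.
- exponential (lambda): 1.
- categorical on 9 outcomes (probabilities sum to 1): 9-1 = 8.
Total = 1 + 4 + 1 + 8 = 14.
Dimension = 14

14


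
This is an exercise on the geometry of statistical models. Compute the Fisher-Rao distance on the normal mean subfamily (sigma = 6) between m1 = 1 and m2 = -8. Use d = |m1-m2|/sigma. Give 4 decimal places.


On the fixed-variance normal subfamily, geodesic distance = |m1-m2|/sigma.
|1 - -8| = 9.
sigma = 6.
d = 9/6 = 1.5000

1.5000


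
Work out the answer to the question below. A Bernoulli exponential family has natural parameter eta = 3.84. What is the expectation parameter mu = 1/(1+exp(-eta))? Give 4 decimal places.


Dual coordinate (expectation parameter) for Bernoulli:
mu = 1/(1+exp(-eta)).
eta = 3.84.
exp(-eta) = exp(-3.84) = 0.021494.
mu = 1/(1+0.021494) = 0.9790

0.9790


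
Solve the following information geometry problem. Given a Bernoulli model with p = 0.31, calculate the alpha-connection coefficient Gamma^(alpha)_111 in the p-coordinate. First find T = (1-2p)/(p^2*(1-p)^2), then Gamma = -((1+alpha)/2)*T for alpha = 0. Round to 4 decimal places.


Skewness (Amari-Chentsov) tensor: T = (1-2p)/(p^2*(1-p)^2).
p = 0.31, 1-2p = 0.38, p^2 = 0.0961, (1-p)^2 = 0.4761.
T = 0.38/(0.0961 * 0.4761) = 8.305428.
In the p-coordinate, Gamma^(alpha) = Gamma^(0) - (alpha/2)*T with Gamma^(0) = (1/2)*g'(p) = -T/2,
so Gamma^(alpha) = -((1+alpha)/2)*T.
alpha = 0, -(1+alpha)/2 = -0.5.
Gamma = -0.5 * 8.305428 = -4.1527

-4.1527


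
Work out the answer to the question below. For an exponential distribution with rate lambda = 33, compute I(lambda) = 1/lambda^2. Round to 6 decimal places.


Fisher information for exponential: I(lambda) = 1/lambda^2.
lambda = 33, lambda^2 = 1089.
I = 1/1089 = 0.000918

0.000918


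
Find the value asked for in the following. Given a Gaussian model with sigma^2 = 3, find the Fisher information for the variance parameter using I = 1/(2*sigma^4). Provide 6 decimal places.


Fisher information for variance: I(sigma^2) = 1/(2*sigma^4).
sigma^2 = 3, so sigma^4 = 9.
I = 1/(2*9) = 1/18 = 0.055556

0.055556


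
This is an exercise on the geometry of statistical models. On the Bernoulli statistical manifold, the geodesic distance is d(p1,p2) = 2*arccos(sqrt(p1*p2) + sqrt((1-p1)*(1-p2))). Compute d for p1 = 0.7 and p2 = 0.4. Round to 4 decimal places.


Geodesic distance on Bernoulli manifold:
d(p1,p2) = 2*arccos(sqrt(p1*p2) + sqrt((1-p1)*(1-p2))).
sqrt(p1*p2) = sqrt(0.7*0.4) = 0.52915.
sqrt((1-p1)*(1-p2)) = sqrt(0.3*0.6) = 0.424264.
arg = 0.52915 + 0.424264 = 0.953414.
d = 2*arccos(0.953414) = 0.6129

0.6129


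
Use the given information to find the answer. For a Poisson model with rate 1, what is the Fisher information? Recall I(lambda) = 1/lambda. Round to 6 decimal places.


Fisher information for Poisson: I(lambda) = 1/lambda.
lambda = 1.
I(lambda) = 1/1 = 1.000000

1.000000


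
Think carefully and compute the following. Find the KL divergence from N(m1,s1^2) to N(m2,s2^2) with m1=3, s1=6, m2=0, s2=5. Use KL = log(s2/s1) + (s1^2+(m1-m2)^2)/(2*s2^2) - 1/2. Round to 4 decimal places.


KL divergence between normal distributions:
KL = log(s2/s1) + (s1^2 + (m1-m2)^2)/(2*s2^2) - 1/2.
log(5/6) = -0.182322.
(6^2 + (3-0)^2)/(2*5^2) = (36 + 9)/50 = 0.9.
KL = -0.182322 + 0.9 - 0.5 = 0.2177

0.2177


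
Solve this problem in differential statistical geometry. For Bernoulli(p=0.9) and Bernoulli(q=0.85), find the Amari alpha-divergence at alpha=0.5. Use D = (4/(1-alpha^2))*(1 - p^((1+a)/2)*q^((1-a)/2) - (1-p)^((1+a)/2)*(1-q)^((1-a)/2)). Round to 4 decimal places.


Amari alpha-divergence:
D = (4/(1-alpha^2))*(1 - p^((1+a)/2)*q^((1-a)/2) - (1-p)^((1+a)/2)*(1-q)^((1-a)/2)).
alpha = 0.5, p = 0.9, q = 0.85.
e1 = (1+alpha)/2 = 0.75, e2 = (1-alpha)/2 = 0.25.
t1 = p^e1 * q^e2 = 0.9^0.75 * 0.85^0.25 = 0.887231.
t2 = (1-p)^e1 * (1-q)^e2 = 0.1^0.75 * 0.15^0.25 = 0.110668.
4/(1-alpha^2) = 5.333333.
D = 5.333333*(1 - 0.887231 - 0.110668) = 0.0112

0.0112


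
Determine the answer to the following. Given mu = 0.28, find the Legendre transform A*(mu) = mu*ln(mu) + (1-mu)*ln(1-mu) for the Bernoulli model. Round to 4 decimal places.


Legendre transform for Bernoulli:
A*(mu) = mu*log(mu) + (1-mu)*log(1-mu).
mu = 0.28, 1-mu = 0.72.
mu*log(mu) = 0.28*log(0.28) = -0.35643.
(1-mu)*log(1-mu) = 0.72*log(0.72) = -0.236523.
A* = -0.35643 + -0.236523 = -0.5930

-0.5930


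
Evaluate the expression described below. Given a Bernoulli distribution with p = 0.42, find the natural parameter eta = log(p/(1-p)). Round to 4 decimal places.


Natural parameter for Bernoulli: eta = log(p/(1-p)).
p = 0.42, 1-p = 0.58.
p/(1-p) = 0.724138.
eta = log(0.724138) = -0.3228

-0.3228


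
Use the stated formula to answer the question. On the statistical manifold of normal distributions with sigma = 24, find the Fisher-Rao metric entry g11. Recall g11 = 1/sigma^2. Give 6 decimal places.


For the 2-parameter normal family, the Fisher metric has:
  g11 = 1/sigma^2, g22 = 2/sigma^2.
sigma = 24, sigma^2 = 576.
g11 = 0.001736

0.001736


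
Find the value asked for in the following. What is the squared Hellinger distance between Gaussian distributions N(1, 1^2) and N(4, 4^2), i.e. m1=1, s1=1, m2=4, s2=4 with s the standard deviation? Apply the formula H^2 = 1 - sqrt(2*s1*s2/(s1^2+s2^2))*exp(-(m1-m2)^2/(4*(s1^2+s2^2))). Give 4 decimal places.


Squared Hellinger distance for Gaussians:
H^2 = 1 - sqrt(2*s1*s2/(s1^2+s2^2)) * exp(-(m1-m2)^2/(4*(s1^2+s2^2))).
s1^2 = 1, s2^2 = 16, s1^2+s2^2 = 17.
sqrt(2*1*4/(17)) = 0.685994.
(m1-m2)^2 = (-3)^2 = 9.
exp(-9/(4*17)) = exp(-0.132353) = 0.876032.
H^2 = 1 - 0.685994*0.876032 = 0.3990

0.3990


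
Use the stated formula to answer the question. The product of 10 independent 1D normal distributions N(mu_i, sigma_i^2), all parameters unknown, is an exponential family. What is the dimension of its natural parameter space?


Exponential family dimension calculation:
Each univariate normal has two natural parameters (mu/sigma^2 and -1/(2 sigma^2)).
With 10 independent components, dim = 2 * 10 = 20.

20


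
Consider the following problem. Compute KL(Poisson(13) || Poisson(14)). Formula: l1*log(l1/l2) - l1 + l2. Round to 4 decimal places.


KL divergence for Poisson:
KL = l1*log(l1/l2) - l1 + l2.
l1 = 13, l2 = 14.
log(13/14) = -0.074108.
l1*log(l1/l2) = 13 * -0.074108 = -0.963404.
KL = -0.963404 - 13 + 14 = 0.0366

0.0366


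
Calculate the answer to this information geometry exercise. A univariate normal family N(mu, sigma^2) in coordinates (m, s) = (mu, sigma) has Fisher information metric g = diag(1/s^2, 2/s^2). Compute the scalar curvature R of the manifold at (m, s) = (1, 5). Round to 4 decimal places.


The metric has the form g = (A dm^2 + B ds^2)/s^2 with A = 1, B = 2.
Substitute u = sqrt(A/B)*m: g = B*(du^2 + ds^2)/s^2, i.e. B times the
Poincare upper half-plane metric, which has constant Gaussian curvature -1.
Scaling a 2D metric by a constant c divides the Gaussian curvature by c,
so K = -1/B = -1/(2) = -0.5000 everywhere (the point (m, s) = (1, 5) is irrelevant:
the curvature is constant).
Scalar curvature in dimension 2: R = 2K = -2/(2) = -1.0000.

-1.0000


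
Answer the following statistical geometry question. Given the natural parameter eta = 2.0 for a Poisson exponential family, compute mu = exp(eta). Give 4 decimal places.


Expectation parameter for Poisson exponential family:
mu = exp(eta).
eta = 2.0.
mu = exp(2.0) = 7.3891

7.3891


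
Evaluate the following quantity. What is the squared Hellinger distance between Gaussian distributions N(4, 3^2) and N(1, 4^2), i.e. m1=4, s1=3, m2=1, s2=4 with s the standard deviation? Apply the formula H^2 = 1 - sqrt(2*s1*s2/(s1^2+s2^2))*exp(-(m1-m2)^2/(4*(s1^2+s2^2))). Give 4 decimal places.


Squared Hellinger distance for Gaussians:
H^2 = 1 - sqrt(2*s1*s2/(s1^2+s2^2)) * exp(-(m1-m2)^2/(4*(s1^2+s2^2))).
s1^2 = 9, s2^2 = 16, s1^2+s2^2 = 25.
sqrt(2*3*4/(25)) = 0.979796.
(m1-m2)^2 = (3)^2 = 9.
exp(-9/(4*25)) = exp(-0.09) = 0.913931.
H^2 = 1 - 0.979796*0.913931 = 0.1045

0.1045


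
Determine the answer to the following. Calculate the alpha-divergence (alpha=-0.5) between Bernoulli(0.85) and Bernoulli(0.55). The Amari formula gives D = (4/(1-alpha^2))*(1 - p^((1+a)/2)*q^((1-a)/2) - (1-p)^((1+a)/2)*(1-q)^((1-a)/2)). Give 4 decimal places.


Amari alpha-divergence:
D = (4/(1-alpha^2))*(1 - p^((1+a)/2)*q^((1-a)/2) - (1-p)^((1+a)/2)*(1-q)^((1-a)/2)).
alpha = -0.5, p = 0.85, q = 0.55.
e1 = (1+alpha)/2 = 0.25, e2 = (1-alpha)/2 = 0.75.
t1 = p^e1 * q^e2 = 0.85^0.25 * 0.55^0.75 = 0.613235.
t2 = (1-p)^e1 * (1-q)^e2 = 0.15^0.25 * 0.45^0.75 = 0.341926.
4/(1-alpha^2) = 5.333333.
D = 5.333333*(1 - 0.613235 - 0.341926) = 0.2391

0.2391


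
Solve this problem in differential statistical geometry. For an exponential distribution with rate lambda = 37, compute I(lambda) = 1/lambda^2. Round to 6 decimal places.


Fisher information for exponential: I(lambda) = 1/lambda^2.
lambda = 37, lambda^2 = 1369.
I = 1/1369 = 0.000730

0.000730


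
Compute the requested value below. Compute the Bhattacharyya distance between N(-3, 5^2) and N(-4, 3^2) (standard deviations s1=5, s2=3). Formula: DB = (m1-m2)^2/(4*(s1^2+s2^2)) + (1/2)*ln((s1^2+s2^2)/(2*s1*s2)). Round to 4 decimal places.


Bhattacharyya distance between two Gaussians:
DB = (m1-m2)^2/(4*(s1^2+s2^2)) + (1/2)*ln((s1^2+s2^2)/(2*s1*s2)).
(m1-m2)^2 = (1)^2 = 1.
s1^2+s2^2 = 25 + 9 = 34.
term1 = 1/136 = 0.007353.
term2 = 0.5*ln(34/30.0) = 0.062582.
DB = 0.007353 + 0.062582 = 0.0699

0.0699


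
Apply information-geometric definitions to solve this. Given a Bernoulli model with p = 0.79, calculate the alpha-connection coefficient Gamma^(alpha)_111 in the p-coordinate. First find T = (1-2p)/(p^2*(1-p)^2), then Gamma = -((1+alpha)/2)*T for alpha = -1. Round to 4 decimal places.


Skewness (Amari-Chentsov) tensor: T = (1-2p)/(p^2*(1-p)^2).
p = 0.79, 1-2p = -0.58, p^2 = 0.6241, (1-p)^2 = 0.0441.
T = -0.58/(0.6241 * 0.0441) = -21.07343.
In the p-coordinate, Gamma^(alpha) = Gamma^(0) - (alpha/2)*T with Gamma^(0) = (1/2)*g'(p) = -T/2,
so Gamma^(alpha) = -((1+alpha)/2)*T.
alpha = -1, -(1+alpha)/2 = 0.0.
Gamma = 0.0 * -21.07343 = 0.0000

0.0000
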